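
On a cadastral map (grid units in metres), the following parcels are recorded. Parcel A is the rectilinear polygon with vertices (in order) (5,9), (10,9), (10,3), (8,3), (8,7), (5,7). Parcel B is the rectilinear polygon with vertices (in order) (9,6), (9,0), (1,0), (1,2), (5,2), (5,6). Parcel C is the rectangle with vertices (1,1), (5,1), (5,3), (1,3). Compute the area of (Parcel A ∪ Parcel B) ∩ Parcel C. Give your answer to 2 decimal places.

4.00

|Parcel A ∪ Parcel B| = 47.
|(Parcel A ∪ Parcel B) ∩ Parcel C| = 4.00.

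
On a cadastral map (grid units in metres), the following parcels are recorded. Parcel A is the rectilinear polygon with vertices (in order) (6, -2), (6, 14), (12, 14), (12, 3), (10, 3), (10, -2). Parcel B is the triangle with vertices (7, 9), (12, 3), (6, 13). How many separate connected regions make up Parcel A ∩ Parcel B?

Parcel A ∩ Parcel B is a single connected region.

1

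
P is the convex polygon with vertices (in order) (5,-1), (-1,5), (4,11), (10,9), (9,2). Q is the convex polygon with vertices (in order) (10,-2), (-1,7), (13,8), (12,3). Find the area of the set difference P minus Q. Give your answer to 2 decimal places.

|P| = 80.5, |P∩Q| = 42.8278.
|P ∖ Q| = |P| − |P∩Q| = 80.5 − 42.8278 = 37.67.

37.67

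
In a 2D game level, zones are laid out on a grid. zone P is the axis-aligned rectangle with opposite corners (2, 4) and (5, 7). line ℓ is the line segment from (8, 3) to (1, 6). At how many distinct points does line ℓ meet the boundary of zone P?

2

The segment meets the boundary at (2,5.571), (5,4.286).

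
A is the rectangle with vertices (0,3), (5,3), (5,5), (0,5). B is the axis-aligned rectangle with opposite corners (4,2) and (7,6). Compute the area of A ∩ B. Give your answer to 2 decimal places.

2.00

|A∩B|: x∈[4,5], y∈[3,5] → 1·2 = 2.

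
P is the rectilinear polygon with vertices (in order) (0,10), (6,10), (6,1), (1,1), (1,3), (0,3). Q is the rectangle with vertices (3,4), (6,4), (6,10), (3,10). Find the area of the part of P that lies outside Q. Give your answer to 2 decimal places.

34.00

|P| = 52, |P∩Q| = 18.
|P ∖ Q| = |P| − |P∩Q| = 52 − 18 = 34.00.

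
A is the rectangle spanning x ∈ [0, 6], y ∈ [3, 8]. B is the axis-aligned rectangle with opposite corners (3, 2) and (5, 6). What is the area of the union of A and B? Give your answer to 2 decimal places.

By inclusion–exclusion:
Individual areas: |A| = 30, |B| = 8.
|A∩B|: x∈[3,5], y∈[3,6] → 2·3 = 6.
|A ∪ B| = 38 − 6 = 32.00.

32.00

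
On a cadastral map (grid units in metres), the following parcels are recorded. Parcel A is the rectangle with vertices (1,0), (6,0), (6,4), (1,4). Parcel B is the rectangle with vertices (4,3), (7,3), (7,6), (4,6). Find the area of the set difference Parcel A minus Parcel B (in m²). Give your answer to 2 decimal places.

|Parcel A∩Parcel B|: x∈[4,6], y∈[3,4] → 2·1 = 2.
|Parcel A| = 20.
|Parcel A ∖ Parcel B| = |Parcel A| − |Parcel A∩Parcel B| = 20 − 2 = 18.00.

18.00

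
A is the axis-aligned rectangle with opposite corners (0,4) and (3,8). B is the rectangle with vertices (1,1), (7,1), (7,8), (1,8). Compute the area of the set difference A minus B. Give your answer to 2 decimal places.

4.00

|A∩B|: x∈[1,3], y∈[4,8] → 2·4 = 8.
|A| = 12.
|A ∖ B| = |A| − |A∩B| = 12 − 8 = 4.00.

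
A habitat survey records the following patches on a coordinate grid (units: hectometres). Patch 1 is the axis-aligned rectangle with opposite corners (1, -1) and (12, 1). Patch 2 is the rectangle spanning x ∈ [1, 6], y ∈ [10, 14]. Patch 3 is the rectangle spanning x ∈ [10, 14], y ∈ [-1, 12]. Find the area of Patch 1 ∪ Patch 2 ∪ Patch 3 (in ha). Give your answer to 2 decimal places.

By inclusion–exclusion:
Individual areas: |Patch 1| = 22, |Patch 2| = 20, |Patch 3| = 52.
|Patch 1∩Patch 2| = 0 (no overlap).
|Patch 1∩Patch 3|: x∈[10,12], y∈[-1,1] → 2·2 = 4.
|Patch 2∩Patch 3| = 0 (no overlap).
|Patch 1∩Patch 2∩Patch 3| = 0.
|Patch 1 ∪ Patch 2 ∪ Patch 3| = 94 − 4 + 0 = 90.00.

90.00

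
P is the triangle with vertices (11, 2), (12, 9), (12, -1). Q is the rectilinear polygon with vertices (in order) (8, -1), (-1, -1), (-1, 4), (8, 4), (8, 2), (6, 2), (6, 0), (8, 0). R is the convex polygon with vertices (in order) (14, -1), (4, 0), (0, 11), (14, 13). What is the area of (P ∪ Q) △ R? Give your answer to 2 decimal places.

155.60

|P ∪ Q| = 46.
|(P ∪ Q) ∩ R| = 20.7022.
|(P ∪ Q) △ R| = 46 + 151 − 41.4044 = 155.60.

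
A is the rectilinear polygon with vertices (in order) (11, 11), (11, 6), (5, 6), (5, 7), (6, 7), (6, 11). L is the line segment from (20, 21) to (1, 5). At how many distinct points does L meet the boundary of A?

2

The segment meets the boundary at (6,9.211), (8.125,11).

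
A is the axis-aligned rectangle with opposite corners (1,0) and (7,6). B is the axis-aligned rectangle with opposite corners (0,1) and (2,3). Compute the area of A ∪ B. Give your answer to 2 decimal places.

38.00

By inclusion–exclusion:
Individual areas: |A| = 36, |B| = 4.
|A∩B|: x∈[1,2], y∈[1,3] → 1·2 = 2.
|A ∪ B| = 40 − 2 = 38.00.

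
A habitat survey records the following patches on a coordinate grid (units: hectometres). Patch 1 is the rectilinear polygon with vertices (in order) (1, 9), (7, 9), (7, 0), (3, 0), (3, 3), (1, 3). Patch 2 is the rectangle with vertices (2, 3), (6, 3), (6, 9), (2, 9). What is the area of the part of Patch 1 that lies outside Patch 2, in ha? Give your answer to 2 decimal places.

24.00

|Patch 1| = 48, |Patch 1∩Patch 2| = 24.
|Patch 1 ∖ Patch 2| = |Patch 1| − |Patch 1∩Patch 2| = 48 − 24 = 24.00.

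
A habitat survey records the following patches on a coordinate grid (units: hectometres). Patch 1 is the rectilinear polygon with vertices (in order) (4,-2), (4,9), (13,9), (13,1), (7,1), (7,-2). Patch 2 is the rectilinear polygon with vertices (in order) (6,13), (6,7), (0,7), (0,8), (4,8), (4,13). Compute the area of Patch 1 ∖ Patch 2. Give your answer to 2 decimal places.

77.00

|Patch 1| = 81, |Patch 1∩Patch 2| = 4.
|Patch 1 ∖ Patch 2| = |Patch 1| − |Patch 1∩Patch 2| = 81 − 4 = 77.00.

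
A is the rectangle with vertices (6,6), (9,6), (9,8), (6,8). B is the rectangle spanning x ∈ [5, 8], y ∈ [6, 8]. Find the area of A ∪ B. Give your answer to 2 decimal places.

8.00

By inclusion–exclusion:
Individual areas: |A| = 6, |B| = 6.
|A∩B|: x∈[6,8], y∈[6,8] → 2·2 = 4.
|A ∪ B| = 12 − 4 = 8.00.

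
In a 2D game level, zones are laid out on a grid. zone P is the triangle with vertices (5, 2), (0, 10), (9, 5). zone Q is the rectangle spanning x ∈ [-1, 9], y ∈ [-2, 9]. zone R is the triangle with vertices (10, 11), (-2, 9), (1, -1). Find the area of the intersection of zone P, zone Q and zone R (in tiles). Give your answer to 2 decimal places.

13.75

The intersection is the polygon with vertices (1.8,9), (6.529,6.372), (4.205,3.273), (0.625,9).
By the shoelace formula its area is 13.75.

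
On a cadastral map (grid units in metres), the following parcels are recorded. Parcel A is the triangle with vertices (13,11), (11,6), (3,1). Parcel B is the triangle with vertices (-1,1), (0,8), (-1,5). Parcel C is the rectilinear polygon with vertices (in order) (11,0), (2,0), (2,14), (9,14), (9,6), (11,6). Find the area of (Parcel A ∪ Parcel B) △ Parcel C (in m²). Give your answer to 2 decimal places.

111.00

|Parcel A ∪ Parcel B| = 17.
|(Parcel A ∪ Parcel B) ∩ Parcel C| = 8.
|(Parcel A ∪ Parcel B) △ Parcel C| = 17 + 110 − 16 = 111.00.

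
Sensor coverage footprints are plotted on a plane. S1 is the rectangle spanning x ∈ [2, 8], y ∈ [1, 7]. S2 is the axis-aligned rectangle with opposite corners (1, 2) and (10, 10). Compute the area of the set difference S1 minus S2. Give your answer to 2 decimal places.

|S1∩S2|: x∈[2,8], y∈[2,7] → 6·5 = 30.
|S1| = 36.
|S1 ∖ S2| = |S1| − |S1∩S2| = 36 − 30 = 6.00.

6.00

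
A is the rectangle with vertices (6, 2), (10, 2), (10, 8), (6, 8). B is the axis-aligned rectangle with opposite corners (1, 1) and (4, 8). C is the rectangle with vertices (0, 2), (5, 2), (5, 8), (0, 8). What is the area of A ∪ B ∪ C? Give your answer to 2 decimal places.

By inclusion–exclusion:
Individual areas: |A| = 24, |B| = 21, |C| = 30.
|A∩B| = 0 (no overlap).
|A∩C| = 0 (no overlap).
|B∩C|: x∈[1,4], y∈[2,8] → 3·6 = 18.
|A∩B∩C| = 0.
|A ∪ B ∪ C| = 75 − 18 + 0 = 57.00.

57.00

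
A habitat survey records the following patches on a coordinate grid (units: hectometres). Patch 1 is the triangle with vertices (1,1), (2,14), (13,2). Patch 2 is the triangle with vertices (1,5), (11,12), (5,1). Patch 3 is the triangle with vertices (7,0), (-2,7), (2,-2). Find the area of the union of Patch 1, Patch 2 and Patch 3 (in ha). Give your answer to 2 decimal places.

103.37

By inclusion–exclusion:
Individual areas: |Patch 1| = 77.5, |Patch 2| = 34, |Patch 3| = 26.5.
|Patch 1∩Patch 2| = 27.2242.
|Patch 1∩Patch 3| = 7.3185.
|Patch 2∩Patch 3| = 0.7535.
|Patch 1∩Patch 2∩Patch 3| = 0.6705.
|Patch 1 ∪ Patch 2 ∪ Patch 3| = 138 − 35.2963 + 0.6705 = 103.37.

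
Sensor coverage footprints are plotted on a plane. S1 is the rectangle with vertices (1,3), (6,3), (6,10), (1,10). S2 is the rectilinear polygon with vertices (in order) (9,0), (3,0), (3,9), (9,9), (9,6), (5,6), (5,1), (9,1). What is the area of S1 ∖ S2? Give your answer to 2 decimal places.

|S1| = 35, |S1∩S2| = 15.
|S1 ∖ S2| = |S1| − |S1∩S2| = 35 − 15 = 20.00.

20.00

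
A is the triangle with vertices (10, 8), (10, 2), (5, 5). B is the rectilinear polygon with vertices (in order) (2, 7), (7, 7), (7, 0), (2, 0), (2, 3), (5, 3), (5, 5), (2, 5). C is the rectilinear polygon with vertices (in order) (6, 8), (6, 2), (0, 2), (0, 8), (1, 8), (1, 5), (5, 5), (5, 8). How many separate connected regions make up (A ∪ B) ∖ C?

(A ∪ B) ∖ C splits into 2 disjoint pieces (area 27.6, area 6).

2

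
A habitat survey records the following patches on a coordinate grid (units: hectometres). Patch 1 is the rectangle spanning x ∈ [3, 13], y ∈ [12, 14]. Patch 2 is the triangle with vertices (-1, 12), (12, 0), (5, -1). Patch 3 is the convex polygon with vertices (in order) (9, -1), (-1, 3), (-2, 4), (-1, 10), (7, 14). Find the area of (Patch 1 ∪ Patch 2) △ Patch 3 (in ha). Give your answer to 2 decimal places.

84.65

|Patch 1 ∪ Patch 2| = 68.5.
|(Patch 1 ∪ Patch 2) ∩ Patch 3| = 43.1734.
|(Patch 1 ∪ Patch 2) △ Patch 3| = 68.5 + 102.5 − 86.3468 = 84.65.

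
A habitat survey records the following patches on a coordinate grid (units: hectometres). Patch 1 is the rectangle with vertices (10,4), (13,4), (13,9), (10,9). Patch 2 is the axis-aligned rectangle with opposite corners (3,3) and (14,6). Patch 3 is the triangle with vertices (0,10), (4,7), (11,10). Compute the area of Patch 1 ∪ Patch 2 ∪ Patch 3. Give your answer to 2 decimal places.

58.50

By inclusion–exclusion:
Individual areas: |Patch 1| = 15, |Patch 2| = 33, |Patch 3| = 16.5.
|Patch 1∩Patch 2|: x∈[10,13], y∈[4,6] → 3·2 = 6.
|Patch 1∩Patch 3| = 0.
|Patch 2∩Patch 3| = 0.
|Patch 1∩Patch 2∩Patch 3| = 0.
|Patch 1 ∪ Patch 2 ∪ Patch 3| = 64.5 − 6 + 0 = 58.50.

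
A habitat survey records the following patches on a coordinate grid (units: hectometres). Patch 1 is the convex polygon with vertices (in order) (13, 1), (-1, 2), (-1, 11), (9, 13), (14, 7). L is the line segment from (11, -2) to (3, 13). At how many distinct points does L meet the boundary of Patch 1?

The segment meets the boundary at (3.578,11.916), (9.257,1.267).

2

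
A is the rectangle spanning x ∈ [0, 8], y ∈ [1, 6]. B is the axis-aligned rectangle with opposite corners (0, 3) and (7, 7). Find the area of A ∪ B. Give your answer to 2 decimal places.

47.00

By inclusion–exclusion:
Individual areas: |A| = 40, |B| = 28.
|A∩B|: x∈[0,7], y∈[3,6] → 7·3 = 21.
|A ∪ B| = 68 − 21 = 47.00.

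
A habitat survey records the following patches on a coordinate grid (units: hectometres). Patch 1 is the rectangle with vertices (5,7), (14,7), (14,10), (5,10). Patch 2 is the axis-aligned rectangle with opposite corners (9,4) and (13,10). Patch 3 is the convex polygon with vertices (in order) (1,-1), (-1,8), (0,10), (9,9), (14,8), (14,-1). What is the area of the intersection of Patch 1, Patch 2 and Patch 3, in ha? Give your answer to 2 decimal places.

The intersection is the polygon with vertices (13,7), (9,7), (9,9), (13,8.2).
By the shoelace formula its area is 6.40.

6.40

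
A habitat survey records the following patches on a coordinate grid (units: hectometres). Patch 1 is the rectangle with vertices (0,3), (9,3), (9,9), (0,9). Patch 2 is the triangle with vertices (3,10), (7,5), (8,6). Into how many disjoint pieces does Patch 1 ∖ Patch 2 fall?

1

Patch 1 ∖ Patch 2 is a single connected region.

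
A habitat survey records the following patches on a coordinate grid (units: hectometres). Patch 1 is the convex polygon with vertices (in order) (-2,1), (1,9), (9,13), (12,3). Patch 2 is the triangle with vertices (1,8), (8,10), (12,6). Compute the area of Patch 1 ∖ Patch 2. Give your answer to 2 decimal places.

81.50

|Patch 1| = 99, |Patch 1∩Patch 2| = 17.4993.
|Patch 1 ∖ Patch 2| = |Patch 1| − |Patch 1∩Patch 2| = 99 − 17.4993 = 81.50.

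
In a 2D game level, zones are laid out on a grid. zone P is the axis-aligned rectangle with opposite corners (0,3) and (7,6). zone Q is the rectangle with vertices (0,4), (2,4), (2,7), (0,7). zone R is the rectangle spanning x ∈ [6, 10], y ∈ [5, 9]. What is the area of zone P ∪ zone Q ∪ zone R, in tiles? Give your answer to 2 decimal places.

38.00

By inclusion–exclusion:
Individual areas: |zone P| = 21, |zone Q| = 6, |zone R| = 16.
|zone P∩zone Q|: x∈[0,2], y∈[4,6] → 2·2 = 4.
|zone P∩zone R|: x∈[6,7], y∈[5,6] → 1·1 = 1.
|zone Q∩zone R| = 0 (no overlap).
|zone P∩zone Q∩zone R| = 0.
|zone P ∪ zone Q ∪ zone R| = 43 − 5 + 0 = 38.00.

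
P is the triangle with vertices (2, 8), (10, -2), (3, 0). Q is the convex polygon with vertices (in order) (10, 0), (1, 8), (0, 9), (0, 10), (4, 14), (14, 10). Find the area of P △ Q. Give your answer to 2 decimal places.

128.42

|P| = 27, |Q| = 103.5, |P∩Q| = 1.0385.
|P △ Q| = |P| + |Q| − 2·|P∩Q| = 27 + 103.5 − 2.0769 = 128.42.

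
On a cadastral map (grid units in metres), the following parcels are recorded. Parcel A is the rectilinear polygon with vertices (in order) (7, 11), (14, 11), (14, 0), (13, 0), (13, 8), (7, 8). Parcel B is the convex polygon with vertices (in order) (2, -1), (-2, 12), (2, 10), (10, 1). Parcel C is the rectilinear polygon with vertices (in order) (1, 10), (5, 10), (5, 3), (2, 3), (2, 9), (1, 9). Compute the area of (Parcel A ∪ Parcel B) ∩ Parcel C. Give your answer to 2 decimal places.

The region (Parcel A ∪ Parcel B) ∩ Parcel C is the polygon with vertices (5,6.625), (5,3), (2,3), (2,9), (1,9), (1,10), (2,10).
By the shoelace formula its area is 16.94.

16.94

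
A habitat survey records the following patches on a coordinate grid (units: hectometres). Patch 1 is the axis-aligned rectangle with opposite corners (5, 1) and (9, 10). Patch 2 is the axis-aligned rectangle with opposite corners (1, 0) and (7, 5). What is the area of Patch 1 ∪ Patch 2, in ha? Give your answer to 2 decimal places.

By inclusion–exclusion:
Individual areas: |Patch 1| = 36, |Patch 2| = 30.
|Patch 1∩Patch 2|: x∈[5,7], y∈[1,5] → 2·4 = 8.
|Patch 1 ∪ Patch 2| = 66 − 8 = 58.00.

58.00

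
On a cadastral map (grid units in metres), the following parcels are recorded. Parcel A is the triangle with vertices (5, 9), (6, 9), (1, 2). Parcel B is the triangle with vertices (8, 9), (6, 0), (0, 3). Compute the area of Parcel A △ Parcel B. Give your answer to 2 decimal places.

|Parcel A| = 3.5, |Parcel B| = 30, |Parcel A∩Parcel B| = 0.8143.
|Parcel A △ Parcel B| = |Parcel A| + |Parcel B| − 2·|Parcel A∩Parcel B| = 3.5 + 30 − 1.6286 = 31.87.

31.87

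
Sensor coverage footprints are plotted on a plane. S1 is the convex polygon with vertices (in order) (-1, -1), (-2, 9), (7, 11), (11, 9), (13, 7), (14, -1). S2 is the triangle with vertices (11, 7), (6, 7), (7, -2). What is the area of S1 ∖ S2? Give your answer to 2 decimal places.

|S1| = 160, |S1∩S2| = 22.2222.
|S1 ∖ S2| = |S1| − |S1∩S2| = 160 − 22.2222 = 137.78.

137.78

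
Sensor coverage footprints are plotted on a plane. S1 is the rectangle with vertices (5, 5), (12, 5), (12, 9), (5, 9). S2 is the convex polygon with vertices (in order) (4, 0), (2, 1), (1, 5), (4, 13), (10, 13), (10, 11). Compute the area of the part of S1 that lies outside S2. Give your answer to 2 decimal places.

|S1| = 28, |S1∩S2| = 11.2727.
|S1 ∖ S2| = |S1| − |S1∩S2| = 28 − 11.2727 = 16.73.

16.73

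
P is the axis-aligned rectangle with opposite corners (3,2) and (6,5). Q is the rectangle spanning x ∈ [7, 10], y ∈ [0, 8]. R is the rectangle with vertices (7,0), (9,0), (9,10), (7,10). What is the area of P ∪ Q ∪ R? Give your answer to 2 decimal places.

37.00

By inclusion–exclusion:
Individual areas: |P| = 9, |Q| = 24, |R| = 20.
|P∩Q| = 0 (no overlap).
|P∩R| = 0 (no overlap).
|Q∩R|: x∈[7,9], y∈[0,8] → 2·8 = 16.
|P∩Q∩R| = 0.
|P ∪ Q ∪ R| = 53 − 16 + 0 = 37.00.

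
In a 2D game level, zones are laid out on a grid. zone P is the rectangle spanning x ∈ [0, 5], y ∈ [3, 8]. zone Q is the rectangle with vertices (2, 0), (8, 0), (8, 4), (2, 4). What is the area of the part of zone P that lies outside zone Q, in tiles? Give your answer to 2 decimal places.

|zone P∩zone Q|: x∈[2,5], y∈[3,4] → 3·1 = 3.
|zone P| = 25.
|zone P ∖ zone Q| = |zone P| − |zone P∩zone Q| = 25 − 3 = 22.00.

22.00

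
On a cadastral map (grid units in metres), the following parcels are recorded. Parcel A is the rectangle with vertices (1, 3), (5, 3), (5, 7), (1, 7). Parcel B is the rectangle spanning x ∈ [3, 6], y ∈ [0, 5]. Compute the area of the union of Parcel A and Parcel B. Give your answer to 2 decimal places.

By inclusion–exclusion:
Individual areas: |Parcel A| = 16, |Parcel B| = 15.
|Parcel A∩Parcel B|: x∈[3,5], y∈[3,5] → 2·2 = 4.
|Parcel A ∪ Parcel B| = 31 − 4 = 27.00.

27.00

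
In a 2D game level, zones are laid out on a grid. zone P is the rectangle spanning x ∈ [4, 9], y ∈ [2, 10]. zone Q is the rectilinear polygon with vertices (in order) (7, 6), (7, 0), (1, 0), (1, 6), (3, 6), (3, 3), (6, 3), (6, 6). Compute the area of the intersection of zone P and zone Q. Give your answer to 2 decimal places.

The intersection is the polygon with vertices (4,2), (4,3), (6,3), (6,6), (7,6), (7,2).
By the shoelace formula its area is 6.00.

6.00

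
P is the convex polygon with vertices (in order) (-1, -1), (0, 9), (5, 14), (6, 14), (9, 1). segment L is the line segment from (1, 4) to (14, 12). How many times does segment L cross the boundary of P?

1

The segment meets the boundary at (7.399,7.938).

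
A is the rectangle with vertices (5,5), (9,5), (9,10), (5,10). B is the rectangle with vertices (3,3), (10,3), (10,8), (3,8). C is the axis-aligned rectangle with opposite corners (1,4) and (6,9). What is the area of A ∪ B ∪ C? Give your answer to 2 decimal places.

55.00

By inclusion–exclusion:
Individual areas: |A| = 20, |B| = 35, |C| = 25.
|A∩B|: x∈[5,9], y∈[5,8] → 4·3 = 12.
|A∩C|: x∈[5,6], y∈[5,9] → 1·4 = 4.
|B∩C|: x∈[3,6], y∈[4,8] → 3·4 = 12.
|A∩B∩C| = 3.
|A ∪ B ∪ C| = 80 − 28 + 3 = 55.00.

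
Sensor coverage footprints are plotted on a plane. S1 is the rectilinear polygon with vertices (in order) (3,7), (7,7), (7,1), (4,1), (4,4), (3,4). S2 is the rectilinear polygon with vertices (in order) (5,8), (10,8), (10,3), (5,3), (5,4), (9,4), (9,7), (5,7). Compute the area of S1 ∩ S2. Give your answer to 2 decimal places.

2.00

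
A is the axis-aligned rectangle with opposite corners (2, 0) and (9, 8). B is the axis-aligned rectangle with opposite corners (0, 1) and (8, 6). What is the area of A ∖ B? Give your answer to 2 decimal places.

26.00

|A∩B|: x∈[2,8], y∈[1,6] → 6·5 = 30.
|A| = 56.
|A ∖ B| = |A| − |A∩B| = 56 − 30 = 26.00.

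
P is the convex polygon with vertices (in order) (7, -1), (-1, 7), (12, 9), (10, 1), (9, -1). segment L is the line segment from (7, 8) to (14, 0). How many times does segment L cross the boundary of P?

The segment meets the boundary at (10.694,3.778).

1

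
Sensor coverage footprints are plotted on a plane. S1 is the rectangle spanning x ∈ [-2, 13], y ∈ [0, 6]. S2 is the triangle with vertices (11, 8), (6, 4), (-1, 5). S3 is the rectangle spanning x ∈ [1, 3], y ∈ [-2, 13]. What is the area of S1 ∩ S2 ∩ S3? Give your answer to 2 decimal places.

2.36

The intersection is the polygon with vertices (1,4.714), (1,5.5), (3,6), (3,4.429).
By the shoelace formula its area is 2.36.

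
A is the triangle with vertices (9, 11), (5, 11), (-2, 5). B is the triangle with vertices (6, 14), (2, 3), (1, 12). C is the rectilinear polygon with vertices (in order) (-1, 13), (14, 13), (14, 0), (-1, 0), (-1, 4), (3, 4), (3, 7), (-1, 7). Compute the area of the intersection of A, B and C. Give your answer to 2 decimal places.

The intersection is the polygon with vertices (3.897,8.216), (1.667,7), (1.556,7), (1.449,7.957), (4.868,10.887).
By the shoelace formula its area is 4.39.

4.39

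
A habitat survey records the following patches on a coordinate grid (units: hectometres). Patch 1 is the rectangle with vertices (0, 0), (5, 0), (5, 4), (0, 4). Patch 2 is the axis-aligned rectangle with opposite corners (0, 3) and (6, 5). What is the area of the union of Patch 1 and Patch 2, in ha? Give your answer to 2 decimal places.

27.00

By inclusion–exclusion:
Individual areas: |Patch 1| = 20, |Patch 2| = 12.
|Patch 1∩Patch 2|: x∈[0,5], y∈[3,4] → 5·1 = 5.
|Patch 1 ∪ Patch 2| = 32 − 5 = 27.00.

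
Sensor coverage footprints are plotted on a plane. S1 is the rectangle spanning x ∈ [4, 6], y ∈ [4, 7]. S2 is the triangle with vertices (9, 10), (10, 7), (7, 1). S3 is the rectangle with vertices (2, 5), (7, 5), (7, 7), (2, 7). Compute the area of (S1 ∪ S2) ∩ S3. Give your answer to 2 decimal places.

4.00

The region (S1 ∪ S2) ∩ S3 is the polygon with vertices (6,5), (4,5), (4,7), (6,7).
By the shoelace formula its area is 4.00.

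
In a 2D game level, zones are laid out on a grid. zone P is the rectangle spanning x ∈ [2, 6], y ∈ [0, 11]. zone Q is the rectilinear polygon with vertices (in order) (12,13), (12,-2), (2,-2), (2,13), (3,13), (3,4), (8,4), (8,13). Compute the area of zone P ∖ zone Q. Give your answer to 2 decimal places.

|zone P| = 44, |zone P∩zone Q| = 23.
|zone P ∖ zone Q| = |zone P| − |zone P∩zone Q| = 44 − 23 = 21.00.

21.00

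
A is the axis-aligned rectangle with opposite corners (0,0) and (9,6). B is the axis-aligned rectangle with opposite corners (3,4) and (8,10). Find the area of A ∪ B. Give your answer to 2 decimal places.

74.00

By inclusion–exclusion:
Individual areas: |A| = 54, |B| = 30.
|A∩B|: x∈[3,8], y∈[4,6] → 5·2 = 10.
|A ∪ B| = 84 − 10 = 74.00.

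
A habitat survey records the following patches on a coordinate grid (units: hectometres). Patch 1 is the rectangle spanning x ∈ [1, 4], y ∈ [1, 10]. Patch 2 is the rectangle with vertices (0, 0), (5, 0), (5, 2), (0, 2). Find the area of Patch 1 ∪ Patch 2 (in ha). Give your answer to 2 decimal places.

By inclusion–exclusion:
Individual areas: |Patch 1| = 27, |Patch 2| = 10.
|Patch 1∩Patch 2|: x∈[1,4], y∈[1,2] → 3·1 = 3.
|Patch 1 ∪ Patch 2| = 37 − 3 = 34.00.

34.00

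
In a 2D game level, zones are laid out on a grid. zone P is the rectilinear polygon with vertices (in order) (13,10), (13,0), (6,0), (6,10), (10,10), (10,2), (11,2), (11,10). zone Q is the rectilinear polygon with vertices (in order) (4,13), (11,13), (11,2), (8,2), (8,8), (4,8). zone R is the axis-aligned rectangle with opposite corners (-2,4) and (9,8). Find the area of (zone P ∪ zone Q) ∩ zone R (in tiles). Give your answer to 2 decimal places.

|zone P ∪ zone Q| = 95.
|(zone P ∪ zone Q) ∩ zone R| = 12.00.

12.00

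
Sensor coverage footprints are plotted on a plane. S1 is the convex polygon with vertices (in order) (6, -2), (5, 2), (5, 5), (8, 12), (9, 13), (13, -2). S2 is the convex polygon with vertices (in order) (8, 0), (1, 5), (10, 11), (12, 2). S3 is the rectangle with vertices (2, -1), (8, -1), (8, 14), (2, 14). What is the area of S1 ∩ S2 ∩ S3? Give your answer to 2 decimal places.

The intersection is the polygon with vertices (6.6,8.733), (8,9.667), (8,0), (5,2.143), (5,5).
By the shoelace formula its area is 20.65.

20.65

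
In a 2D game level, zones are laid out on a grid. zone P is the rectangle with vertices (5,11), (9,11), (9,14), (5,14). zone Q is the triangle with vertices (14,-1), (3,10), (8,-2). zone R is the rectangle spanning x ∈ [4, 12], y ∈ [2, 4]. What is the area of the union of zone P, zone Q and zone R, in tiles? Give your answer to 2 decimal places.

58.33

By inclusion–exclusion:
Individual areas: |zone P| = 12, |zone Q| = 38.5, |zone R| = 16.
|zone P∩zone Q| = 0.
|zone P∩zone R| = 0 (no overlap).
|zone Q∩zone R| = 8.1667.
|zone P∩zone Q∩zone R| = 0.
|zone P ∪ zone Q ∪ zone R| = 66.5 − 8.1667 + 0 = 58.33.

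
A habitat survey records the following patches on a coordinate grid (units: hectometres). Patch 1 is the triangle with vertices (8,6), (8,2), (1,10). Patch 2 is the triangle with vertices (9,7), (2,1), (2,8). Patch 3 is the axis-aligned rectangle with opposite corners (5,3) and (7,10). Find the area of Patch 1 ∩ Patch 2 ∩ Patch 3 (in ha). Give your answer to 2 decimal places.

The intersection is the polygon with vertices (5.333,7.524), (7,6.571), (7,5.286), (5.929,4.367), (5,5.429), (5,7.571).
By the shoelace formula its area is 4.54.

4.54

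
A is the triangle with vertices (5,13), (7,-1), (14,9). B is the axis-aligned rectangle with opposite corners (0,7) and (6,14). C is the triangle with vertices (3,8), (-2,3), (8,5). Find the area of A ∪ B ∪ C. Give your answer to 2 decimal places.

By inclusion–exclusion:
Individual areas: |A| = 59, |B| = 42, |C| = 20.
|A∩B| = 3.2063.
|A∩C| = 1.467.
|B∩C| = 1.3333.
|A∩B∩C| = 0.
|A ∪ B ∪ C| = 121 − 6.0067 + 0 = 114.99.

114.99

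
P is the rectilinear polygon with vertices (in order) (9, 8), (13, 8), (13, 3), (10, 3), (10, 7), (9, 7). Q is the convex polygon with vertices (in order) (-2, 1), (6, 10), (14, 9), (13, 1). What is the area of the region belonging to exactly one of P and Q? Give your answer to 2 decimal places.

84.00

|P| = 16, |Q| = 100, |P∩Q| = 16.
|P △ Q| = |P| + |Q| − 2·|P∩Q| = 16 + 100 − 32 = 84.00.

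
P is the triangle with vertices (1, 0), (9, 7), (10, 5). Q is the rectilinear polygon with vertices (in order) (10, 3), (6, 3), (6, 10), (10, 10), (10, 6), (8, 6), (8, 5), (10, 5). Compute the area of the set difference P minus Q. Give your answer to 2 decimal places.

|P| = 11.5, |P∩Q| = 5.7125.
|P ∖ Q| = |P| − |P∩Q| = 11.5 − 5.7125 = 5.79.

5.79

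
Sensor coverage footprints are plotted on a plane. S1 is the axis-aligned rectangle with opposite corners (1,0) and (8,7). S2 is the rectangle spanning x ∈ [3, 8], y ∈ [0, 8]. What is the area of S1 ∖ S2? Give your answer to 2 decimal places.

|S1∩S2|: x∈[3,8], y∈[0,7] → 5·7 = 35.
|S1| = 49.
|S1 ∖ S2| = |S1| − |S1∩S2| = 49 − 35 = 14.00.

14.00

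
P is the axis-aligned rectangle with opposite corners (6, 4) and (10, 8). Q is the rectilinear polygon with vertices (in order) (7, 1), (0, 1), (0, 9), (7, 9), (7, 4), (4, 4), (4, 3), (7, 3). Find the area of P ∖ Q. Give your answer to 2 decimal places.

|P| = 16, |P∩Q| = 4.
|P ∖ Q| = |P| − |P∩Q| = 16 − 4 = 12.00.

12.00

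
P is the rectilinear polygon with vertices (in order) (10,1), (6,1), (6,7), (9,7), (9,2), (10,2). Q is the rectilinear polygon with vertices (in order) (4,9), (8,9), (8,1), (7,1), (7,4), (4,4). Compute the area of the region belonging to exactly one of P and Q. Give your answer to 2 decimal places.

24.00

|P| = 19, |Q| = 23, |P∩Q| = 9.
|P △ Q| = |P| + |Q| − 2·|P∩Q| = 19 + 23 − 18 = 24.00.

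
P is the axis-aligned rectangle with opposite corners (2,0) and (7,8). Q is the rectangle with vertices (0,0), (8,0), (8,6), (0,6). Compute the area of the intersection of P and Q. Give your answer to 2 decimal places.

30.00

|P∩Q|: x∈[2,7], y∈[0,6] → 5·6 = 30.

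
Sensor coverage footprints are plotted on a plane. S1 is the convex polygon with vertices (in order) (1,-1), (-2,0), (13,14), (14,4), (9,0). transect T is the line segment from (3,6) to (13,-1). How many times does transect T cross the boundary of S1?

2

The segment meets the boundary at (10.2,0.96), (3.816,5.429).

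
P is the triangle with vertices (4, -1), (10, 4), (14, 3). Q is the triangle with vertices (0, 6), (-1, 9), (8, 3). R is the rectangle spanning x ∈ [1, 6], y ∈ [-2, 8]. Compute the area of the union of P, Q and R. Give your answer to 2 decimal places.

By inclusion–exclusion:
Individual areas: |P| = 13, |Q| = 10.5, |R| = 50.
|P∩Q| = 0.
|P∩R| = 0.8667.
|Q∩R| = 6.5625.
|P∩Q∩R| = 0.
|P ∪ Q ∪ R| = 73.5 − 7.4292 + 0 = 66.07.

66.07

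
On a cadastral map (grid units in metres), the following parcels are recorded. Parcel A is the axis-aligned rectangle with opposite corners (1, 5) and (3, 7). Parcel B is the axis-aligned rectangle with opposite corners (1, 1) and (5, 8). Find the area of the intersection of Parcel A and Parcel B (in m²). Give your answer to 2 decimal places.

4.00

|Parcel A∩Parcel B|: x∈[1,3], y∈[5,7] → 2·2 = 4.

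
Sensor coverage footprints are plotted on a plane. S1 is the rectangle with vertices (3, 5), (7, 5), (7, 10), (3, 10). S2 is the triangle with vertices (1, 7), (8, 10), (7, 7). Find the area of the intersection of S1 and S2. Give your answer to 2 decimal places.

The intersection is the polygon with vertices (7,7), (3,7), (3,7.857), (7,9.571).
By the shoelace formula its area is 6.86.

6.86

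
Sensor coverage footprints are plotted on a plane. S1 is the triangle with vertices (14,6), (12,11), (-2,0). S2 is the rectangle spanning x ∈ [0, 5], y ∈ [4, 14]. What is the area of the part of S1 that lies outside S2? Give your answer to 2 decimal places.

|S1| = 46, |S1∩S2| = 1.4318.
|S1 ∖ S2| = |S1| − |S1∩S2| = 46 − 1.4318 = 44.57.

44.57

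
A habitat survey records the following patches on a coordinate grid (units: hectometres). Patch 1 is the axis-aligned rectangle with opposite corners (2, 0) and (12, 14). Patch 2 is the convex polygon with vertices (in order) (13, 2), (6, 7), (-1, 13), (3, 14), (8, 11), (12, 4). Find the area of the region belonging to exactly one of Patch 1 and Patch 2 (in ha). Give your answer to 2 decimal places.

103.25

|Patch 1| = 140, |Patch 2| = 48, |Patch 1∩Patch 2| = 42.375.
|Patch 1 △ Patch 2| = |Patch 1| + |Patch 2| − 2·|Patch 1∩Patch 2| = 140 + 48 − 84.75 = 103.25.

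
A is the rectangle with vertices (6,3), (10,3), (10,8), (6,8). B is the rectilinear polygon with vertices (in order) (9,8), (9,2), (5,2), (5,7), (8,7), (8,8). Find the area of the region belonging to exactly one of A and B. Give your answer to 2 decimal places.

15.00

|A| = 20, |B| = 21, |A∩B| = 13.
|A △ B| = |A| + |B| − 2·|A∩B| = 20 + 21 − 26 = 15.00.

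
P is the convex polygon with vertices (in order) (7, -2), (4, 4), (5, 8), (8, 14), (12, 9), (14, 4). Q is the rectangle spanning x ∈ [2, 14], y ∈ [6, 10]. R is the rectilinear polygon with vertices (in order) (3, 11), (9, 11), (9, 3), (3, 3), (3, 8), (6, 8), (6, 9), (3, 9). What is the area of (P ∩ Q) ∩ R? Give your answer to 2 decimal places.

14.75

The region (P ∩ Q) ∩ R is the polygon with vertices (6,10), (9,10), (9,6), (4.5,6), (5,8), (6,8), (6,9), (5.5,9).
By the shoelace formula its area is 14.75.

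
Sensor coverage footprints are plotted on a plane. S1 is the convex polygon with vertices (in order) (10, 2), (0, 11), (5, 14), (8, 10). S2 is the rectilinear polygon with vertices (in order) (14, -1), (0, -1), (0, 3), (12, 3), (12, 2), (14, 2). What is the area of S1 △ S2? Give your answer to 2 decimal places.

|S1| = 45.5, |S2| = 54, |S1∩S2| = 0.4306.
|S1 △ S2| = |S1| + |S2| − 2·|S1∩S2| = 45.5 + 54 − 0.8611 = 98.64.

98.64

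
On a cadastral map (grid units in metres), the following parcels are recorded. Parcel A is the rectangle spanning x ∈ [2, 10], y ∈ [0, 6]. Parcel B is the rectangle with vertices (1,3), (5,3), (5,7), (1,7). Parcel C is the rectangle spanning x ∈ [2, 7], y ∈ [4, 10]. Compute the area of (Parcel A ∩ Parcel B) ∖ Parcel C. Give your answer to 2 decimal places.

|Parcel A ∩ Parcel B| = 9.
|(Parcel A ∩ Parcel B) ∩ Parcel C| = 6.
|(Parcel A ∩ Parcel B) ∖ Parcel C| = 9 − 6 = 3.00.

3.00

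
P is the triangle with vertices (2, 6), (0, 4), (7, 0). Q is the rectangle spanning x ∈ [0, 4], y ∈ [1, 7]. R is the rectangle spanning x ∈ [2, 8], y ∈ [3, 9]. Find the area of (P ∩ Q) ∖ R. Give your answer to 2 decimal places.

4.57

|P ∩ Q| = 8.1714.
|(P ∩ Q) ∩ R| = 3.6.
|(P ∩ Q) ∖ R| = 8.1714 − 3.6 = 4.57.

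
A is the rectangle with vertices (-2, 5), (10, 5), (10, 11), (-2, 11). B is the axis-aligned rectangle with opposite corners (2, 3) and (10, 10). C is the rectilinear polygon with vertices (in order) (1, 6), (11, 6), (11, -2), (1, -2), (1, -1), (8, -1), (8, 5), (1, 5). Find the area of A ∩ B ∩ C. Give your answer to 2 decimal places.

The intersection is the polygon with vertices (8,5), (2,5), (2,6), (10,6), (10,5).
By the shoelace formula its area is 8.00.

8.00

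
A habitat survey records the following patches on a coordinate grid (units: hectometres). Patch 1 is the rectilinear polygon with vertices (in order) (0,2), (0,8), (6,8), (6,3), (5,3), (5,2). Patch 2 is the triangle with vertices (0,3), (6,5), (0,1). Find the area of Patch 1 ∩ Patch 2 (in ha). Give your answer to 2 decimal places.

The intersection is the polygon with vertices (0,3), (6,5), (1.5,2), (0,2).
By the shoelace formula its area is 5.25.

5.25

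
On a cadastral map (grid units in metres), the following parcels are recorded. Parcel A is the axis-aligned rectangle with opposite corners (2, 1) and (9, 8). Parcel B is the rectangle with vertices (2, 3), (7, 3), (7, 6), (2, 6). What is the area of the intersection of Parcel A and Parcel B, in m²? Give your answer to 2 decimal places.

15.00

|Parcel A∩Parcel B|: x∈[2,7], y∈[3,6] → 5·3 = 15.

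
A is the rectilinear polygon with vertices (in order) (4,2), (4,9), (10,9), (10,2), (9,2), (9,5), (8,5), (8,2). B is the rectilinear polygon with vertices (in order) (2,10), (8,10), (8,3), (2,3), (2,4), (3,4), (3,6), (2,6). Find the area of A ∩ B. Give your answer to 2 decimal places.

24.00

The intersection is the polygon with vertices (4,9), (8,9), (8,5), (8,3), (4,3).
By the shoelace formula its area is 24.00.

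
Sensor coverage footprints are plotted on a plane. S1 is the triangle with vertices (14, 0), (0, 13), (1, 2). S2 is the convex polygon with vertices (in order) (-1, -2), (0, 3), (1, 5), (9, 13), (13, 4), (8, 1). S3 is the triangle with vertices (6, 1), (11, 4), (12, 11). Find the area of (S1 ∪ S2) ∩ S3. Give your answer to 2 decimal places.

14.34

The region (S1 ∪ S2) ∩ S3 is the polygon with vertices (11.486,7.405), (11,4), (6,1), (10.787,8.979).
By the shoelace formula its area is 14.34.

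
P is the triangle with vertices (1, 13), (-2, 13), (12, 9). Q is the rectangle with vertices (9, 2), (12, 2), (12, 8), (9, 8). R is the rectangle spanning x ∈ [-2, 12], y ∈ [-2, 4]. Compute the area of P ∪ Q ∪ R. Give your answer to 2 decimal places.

By inclusion–exclusion:
Individual areas: |P| = 6, |Q| = 18, |R| = 84.
|P∩Q| = 0.
|P∩R| = 0.
|Q∩R|: x∈[9,12], y∈[2,4] → 3·2 = 6.
|P∩Q∩R| = 0.
|P ∪ Q ∪ R| = 108 − 6 + 0 = 102.00.

102.00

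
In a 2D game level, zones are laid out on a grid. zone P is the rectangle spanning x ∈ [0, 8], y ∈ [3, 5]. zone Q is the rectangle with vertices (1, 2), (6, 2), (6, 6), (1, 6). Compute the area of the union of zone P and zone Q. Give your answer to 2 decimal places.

By inclusion–exclusion:
Individual areas: |zone P| = 16, |zone Q| = 20.
|zone P∩zone Q|: x∈[1,6], y∈[3,5] → 5·2 = 10.
|zone P ∪ zone Q| = 36 − 10 = 26.00.

26.00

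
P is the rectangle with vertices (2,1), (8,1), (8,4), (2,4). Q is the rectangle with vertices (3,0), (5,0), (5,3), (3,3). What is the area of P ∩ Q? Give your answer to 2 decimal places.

|P∩Q|: x∈[3,5], y∈[1,3] → 2·2 = 4.

4.00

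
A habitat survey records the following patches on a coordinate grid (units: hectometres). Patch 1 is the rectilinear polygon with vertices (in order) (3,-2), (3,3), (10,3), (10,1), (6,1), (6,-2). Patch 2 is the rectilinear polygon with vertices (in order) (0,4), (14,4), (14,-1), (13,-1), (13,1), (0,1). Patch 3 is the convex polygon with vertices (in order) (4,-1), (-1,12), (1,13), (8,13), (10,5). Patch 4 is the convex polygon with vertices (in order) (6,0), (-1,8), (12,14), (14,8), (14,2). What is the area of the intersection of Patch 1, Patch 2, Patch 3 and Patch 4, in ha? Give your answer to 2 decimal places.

The intersection is the polygon with vertices (6,1), (5.125,1), (3.375,3), (8,3).
By the shoelace formula its area is 5.50.

5.50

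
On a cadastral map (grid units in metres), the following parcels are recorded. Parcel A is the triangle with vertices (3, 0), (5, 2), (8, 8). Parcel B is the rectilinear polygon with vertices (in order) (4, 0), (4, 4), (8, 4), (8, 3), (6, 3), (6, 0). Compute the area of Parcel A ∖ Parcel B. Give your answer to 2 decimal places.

|Parcel A| = 3, |Parcel A∩Parcel B| = 1.7.
|Parcel A ∖ Parcel B| = |Parcel A| − |Parcel A∩Parcel B| = 3 − 1.7 = 1.30.

1.30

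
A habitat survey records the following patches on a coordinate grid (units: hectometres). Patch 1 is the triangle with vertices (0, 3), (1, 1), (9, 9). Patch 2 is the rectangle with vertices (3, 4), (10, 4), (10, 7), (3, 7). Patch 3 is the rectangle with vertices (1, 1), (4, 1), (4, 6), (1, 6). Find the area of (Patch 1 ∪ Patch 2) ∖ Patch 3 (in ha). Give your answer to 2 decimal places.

|Patch 1 ∪ Patch 2| = 28.5.
|(Patch 1 ∪ Patch 2) ∩ Patch 3| = 7.1667.
|(Patch 1 ∪ Patch 2) ∖ Patch 3| = 28.5 − 7.1667 = 21.33.

21.33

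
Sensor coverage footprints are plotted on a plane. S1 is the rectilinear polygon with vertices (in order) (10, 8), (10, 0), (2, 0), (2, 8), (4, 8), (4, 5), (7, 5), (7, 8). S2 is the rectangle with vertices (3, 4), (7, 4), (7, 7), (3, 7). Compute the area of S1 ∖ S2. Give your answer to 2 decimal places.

49.00

|S1| = 55, |S1∩S2| = 6.
|S1 ∖ S2| = |S1| − |S1∩S2| = 55 − 6 = 49.00.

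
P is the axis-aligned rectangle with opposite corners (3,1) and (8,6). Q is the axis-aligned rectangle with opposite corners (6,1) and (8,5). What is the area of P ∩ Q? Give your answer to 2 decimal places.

8.00

|P∩Q|: x∈[6,8], y∈[1,5] → 2·4 = 8.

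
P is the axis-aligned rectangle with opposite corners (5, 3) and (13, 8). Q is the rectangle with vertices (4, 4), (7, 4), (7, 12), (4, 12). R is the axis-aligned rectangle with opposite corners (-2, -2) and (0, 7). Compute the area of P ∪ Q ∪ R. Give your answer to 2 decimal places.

By inclusion–exclusion:
Individual areas: |P| = 40, |Q| = 24, |R| = 18.
|P∩Q|: x∈[5,7], y∈[4,8] → 2·4 = 8.
|P∩R| = 0 (no overlap).
|Q∩R| = 0 (no overlap).
|P∩Q∩R| = 0.
|P ∪ Q ∪ R| = 82 − 8 + 0 = 74.00.

74.00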